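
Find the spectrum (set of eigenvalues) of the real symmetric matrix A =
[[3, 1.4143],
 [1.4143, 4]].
sigma(A) ≈ {2, 5}

A is real symmetric, so its spectrum consists of real eigenvalues. Expanding the characteristic polynomial of the displayed matrix gives
  det(λ I - A) = p(λ) = λ^2 + (-7)λ + (10).
Solving p(λ) = 0 yields eigenvalues ≈ 2, 5. (A is shown rounded to 4 decimals, so these recover the underlying integer eigenvalues to within that precision.)
Verification: the trace of A = 7 equals the sum of eigenvalues 7, and det(A) ≈ 10.0000 matches the eigenvalue product 10.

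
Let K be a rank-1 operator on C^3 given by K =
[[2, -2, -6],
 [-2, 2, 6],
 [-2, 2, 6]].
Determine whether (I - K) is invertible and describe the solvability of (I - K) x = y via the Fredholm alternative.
(I - K) is invertible (det(I - K) = -9 ≠ 0), so for every y in C^3 the equation (I - K) x = y has a unique solution.

K has rank 1, so it is an outer product K = u v^T: every row of K is a multiple of one row vector. Reading off the entries, u = (-2, 2, 2) and v = (-1, 1, 3) (row i of K equals u_i·v^T). A rank-one matrix u v^T satisfies K u = u (v·u) and kills the (2)-dimensional subspace v^⊥, so its characteristic polynomial is lambda^2 (lambda - v·u) with v·u = tr K = 10. Hence the eigenvalues of I - K are 1 (multiplicity 2) and 1 - (10) = -9, so det(I - K) = -9. (Direct check: I - K =
[[-1, 2, 6],
 [2, -1, -6],
 [2, -2, -5]]
has determinant -9.) The finite-dimensional Fredholm alternative says: either (I - K) is invertible, or ker(I - K) ≠ {0} and then range(I - K) = ker((I - K)^*)^⊥, with dim ker(I - K) = dim ker((I - K)^*). Since det(I - K) ≠ 0, 1 is not an eigenvalue of K and ker(I - K) = {0}, so we are in the first case: for every y there is a unique x = (I - K)^(-1) y. Explicitly, by the Sherman–Morrison formula, (I - u v^T)^(-1) = I + u v^T/(1 - v·u), i.e. (I - K)^(-1) = I + K/(-9).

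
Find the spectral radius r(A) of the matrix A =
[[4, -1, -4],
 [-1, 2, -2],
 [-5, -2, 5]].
r(A) ≈ 9.1006

The eigenvalues of A are the roots of its characteristic polynomial. With M = A (coefficients from the trace, the sum of principal 2x2 minors, and det A):
  p(λ) = det(λ I - M) = λ^3 - 11λ^2 + 13λ + 39.
No integer candidate from the rational root theorem (±divisors of 39) is a root, so the roots are irrational. The cubic discriminant is Δ = 77844 > 0, so there are three distinct real roots. p(-2) = -39 and p(-1) = 14 have opposite signs, so a root lies in (-2, -1); Newton's method refines it to λ ≈ -1.3279. p(3) = 6 and p(4) = -21 have opposite signs, so a root lies in (3, 4); Newton's method refines it to λ ≈ 3.2272. p(9) = -6 and p(10) = 69 have opposite signs, so a root lies in (9, 10); Newton's method refines it to λ ≈ 9.1006. Check (Vieta): the three roots sum to 11, matching tr M = 11.
Thus the eigenvalues (to 4 decimals) are -1.3279 (modulus 1.3279); 3.2272 (modulus 3.2272); 9.1006 (modulus 9.1006). The spectral radius is the largest modulus: r(A) ≈ 9.1006. (Cross-check: r(A) ≤ ||A||_2 ≈ 9.1577; equality holds whenever A is normal, though it can also hold for some non-normal A.)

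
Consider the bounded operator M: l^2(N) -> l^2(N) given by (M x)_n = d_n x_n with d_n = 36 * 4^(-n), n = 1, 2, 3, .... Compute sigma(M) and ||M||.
sigma(M) = {36 * 4^(-n) : n ≥ 1} ∪ {0}; ||M|| = 9

A bounded diagonal operator on l^2 with diagonal entries d_n has spectrum equal to the closure of {d_n : n ≥ 1}: every d_n is an eigenvalue (with eigenvector e_n), so {d_n} ⊂ sigma(M); the spectrum is closed, so its closure is too; and for lambda not in the closure, (M - lambda I) has bounded inverse (the diagonal entries 1/(d_n - lambda) are bounded). For our sequence d_n = 36 * 4^(-n), n = 1, 2, 3, ...:
  - {d_n} = {36 * 4^(-n) : n ≥ 1}; the only limit point is 0
  - closure = {36 * 4^(-n) : n ≥ 1} ∪ {0}
For the norm: a diagonal operator has ||M|| = sup_n |d_n|. Here d_n = 36 * 4^(-n) is positive and decreasing, so sup_n |d_n| = d_1 = 36/4 = 9. So ||M|| = 9.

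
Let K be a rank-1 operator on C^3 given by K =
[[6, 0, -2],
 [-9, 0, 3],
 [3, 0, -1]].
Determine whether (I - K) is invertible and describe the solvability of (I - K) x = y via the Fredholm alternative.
(I - K) is invertible (det(I - K) = -4 ≠ 0), so for every y in C^3 the equation (I - K) x = y has a unique solution.

K has rank 1, so it is an outer product K = u v^T: every row of K is a multiple of one row vector. Reading off the entries, u = (-2, 3, -1) and v = (-3, 0, 1) (row i of K equals u_i·v^T). A rank-one matrix u v^T satisfies K u = u (v·u) and kills the (2)-dimensional subspace v^⊥, so its characteristic polynomial is lambda^2 (lambda - v·u) with v·u = tr K = 5. Hence the eigenvalues of I - K are 1 (multiplicity 2) and 1 - (5) = -4, so det(I - K) = -4. (Direct check: I - K =
[[-5, 0, 2],
 [9, 1, -3],
 [-3, 0, 2]]
has determinant -4.) The finite-dimensional Fredholm alternative says: either (I - K) is invertible, or ker(I - K) ≠ {0} and then range(I - K) = ker((I - K)^*)^⊥, with dim ker(I - K) = dim ker((I - K)^*). Since det(I - K) ≠ 0, 1 is not an eigenvalue of K and ker(I - K) = {0}, so we are in the first case: for every y there is a unique x = (I - K)^(-1) y. Explicitly, by the Sherman–Morrison formula, (I - u v^T)^(-1) = I + u v^T/(1 - v·u), i.e. (I - K)^(-1) = I + K/(-4).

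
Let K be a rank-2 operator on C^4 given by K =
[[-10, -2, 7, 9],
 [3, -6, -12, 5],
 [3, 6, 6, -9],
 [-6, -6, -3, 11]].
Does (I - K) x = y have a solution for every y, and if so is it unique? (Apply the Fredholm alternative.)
(I - K) is invertible (det(I - K) = -32 ≠ 0), so for every y in C^4 the equation (I - K) x = y has a unique solution.

K has rank 2 and factors as K = U V^T = u1 v1^T + u2 v2^T with u1 = (3, -2, 0, 1), v1 = (-3, 0, 3, 2), u2 = (1, 3, -3, 3), v2 = (-1, -2, -2, 3) (multiplying out reproduces the displayed K). The nonzero eigenvalues of U V^T coincide with those of the 2 x 2 matrix G = V^T U = [[v1·u1, v1·u2], [v2·u1, v2·u2]] = [[-7, -6], [4, 8]], and by the Sylvester determinant identity det(I_4 - U V^T) = det(I_2 - V^T U) = det([[8, 6], [-4, -7]]) = (8)(-7) - (6)(-4) = -32. (Direct check: I - K =
[[11, 2, -7, -9],
 [-3, 7, 12, -5],
 [-3, -6, -5, 9],
 [6, 6, 3, -10]]
has determinant -32.) The finite-dimensional Fredholm alternative says: either (I - K) is invertible, or ker(I - K) ≠ {0} and then range(I - K) = ker((I - K)^*)^⊥, with dim ker(I - K) = dim ker((I - K)^*). Since det(I - K) ≠ 0, 1 is not an eigenvalue of K and ker(I - K) = {0}, so we are in the first case: for every y there is a unique x = (I - K)^(-1) y. (Explicitly, by the Woodbury identity, (I - U V^T)^(-1) = I + U (I_2 - G)^(-1) V^T.)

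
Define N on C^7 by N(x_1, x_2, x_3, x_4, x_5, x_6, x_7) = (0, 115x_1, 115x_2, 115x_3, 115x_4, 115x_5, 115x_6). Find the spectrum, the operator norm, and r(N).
sigma(N) = {0}; ||N|| = 115; r(N) = 0. (N is nilpotent with N^7 = 0.)

On C^7, N is a strictly lower-triangular matrix with 115 on the subdiagonal and zeros elsewhere, so its characteristic polynomial is lambda^7 and every eigenvalue is 0: sigma(N) = {0}. For the operator norm, N e_i = 115e_{i+1} for i = 1, ..., 6 and N e_7 = 0, so the singular values of N are 115 (with multiplicity 6) and 0; hence ||N|| = 115. The spectral radius r(N) = max|lambda| = 0. Note ||N|| > r(N) — characteristic of non-normal nilpotent operators. Indeed N^7 = 0.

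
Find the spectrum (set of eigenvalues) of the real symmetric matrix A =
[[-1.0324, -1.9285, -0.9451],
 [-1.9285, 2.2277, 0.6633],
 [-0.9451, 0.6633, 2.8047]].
sigma(A) ≈ {-2, 2, 4}

A is real symmetric, so its spectrum consists of real eigenvalues. Expanding the characteristic polynomial of the displayed matrix gives
  det(λ I - A) = p(λ) = λ^3 + (-4)λ^2 + (-4)λ + (16).
Solving p(λ) = 0 yields eigenvalues ≈ -2, 2, 4. (A is shown rounded to 4 decimals, so these recover the underlying integer eigenvalues to within that precision.)
Verification: the trace of A = 4 equals the sum of eigenvalues 4, and det(A) ≈ -15.9992 matches the eigenvalue product -16.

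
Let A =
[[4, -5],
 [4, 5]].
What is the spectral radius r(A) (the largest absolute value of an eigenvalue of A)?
r(A) = sqrt(40) ≈ 6.3246

The eigenvalues of A are the roots of its characteristic polynomial. With M = A (coefficients from the trace and determinant):
  p(λ) = det(λ I - M) = λ^2 - 9λ + 40.
For λ^2 - 9λ + 40 the discriminant is -79. It is negative, so the roots are the complex-conjugate pair λ = 9/2 ± (sqrt(79)/2) i ≈ 4.5 ± 4.4441i. For a conjugate pair the product of the roots equals the constant term, so |λ|^2 = 40 and |λ| = sqrt(40) ≈ 6.3246.
Thus the eigenvalues (to 4 decimals) are 4.5 ± 4.4441i (modulus 6.3246). The spectral radius is the largest modulus: r(A) = sqrt(40) ≈ 6.3246. (Cross-check: r(A) ≤ ||A||_2 ≈ 7.0711; equality holds whenever A is normal, though it can also hold for some non-normal A.)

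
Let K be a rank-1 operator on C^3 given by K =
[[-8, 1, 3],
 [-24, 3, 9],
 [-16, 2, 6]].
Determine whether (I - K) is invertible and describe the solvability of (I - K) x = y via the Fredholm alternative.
(I - K) is singular (det(I - K) = 0, i.e. 1 ∈ sigma(K)). (I - K) x = y is solvable iff y ⊥ ker((I - K)^*) = span{(-8, 1, 3)}, i.e. iff -8y_1 + y_2 + 3y_3 = 0. When solvable, the solutions are x = y + c·(1, 3, 2), c arbitrary (ker(I - K) = span{(1, 3, 2)}, dimension 1).

K has rank 1, so it is an outer product K = u v^T: every row of K is a multiple of one row vector. Reading off the entries, u = (1, 3, 2) and v = (-8, 1, 3) (row i of K equals u_i·v^T). A rank-one matrix u v^T satisfies K u = u (v·u) and kills the (2)-dimensional subspace v^⊥, so its characteristic polynomial is lambda^2 (lambda - v·u) with v·u = tr K = 1. Hence the eigenvalues of I - K are 1 (multiplicity 2) and 1 - (1) = 0, so det(I - K) = 0. (Direct check: I - K =
[[9, -1, -3],
 [24, -2, -9],
 [16, -2, -5]]
has determinant 0.) So 1 is an eigenvalue of K and (I - K) is not invertible. The finite-dimensional Fredholm alternative says: either (I - K) is invertible, or ker(I - K) ≠ {0} and then range(I - K) = ker((I - K)^*)^⊥, with dim ker(I - K) = dim ker((I - K)^*). We are in the second case, so we need both kernels. Kernel of I - K: (I - K) u = u - u (v·u) = u - u = 0, so ker(I - K) = span{u} = span{(1, 3, 2)} (it is exactly 1-dimensional because rank(I - K) = 2). Kernel of the adjoint: K is real, so (I - K)^* = I - K^T = I - v u^T, and (I - v u^T) v = v - v (u·v) = 0; hence ker((I - K)^*) = span{v} = span{(-8, 1, 3)}. Therefore (I - K) x = y is solvable iff <y, v> = 0, i.e. iff -8y_1 + y_2 + 3y_3 = 0. When this holds, K y = u (v·y) = 0, so (I - K) y = y and x = y is a particular solution; the full solution set is the line x = y + c·u = y + c·(1, 3, 2), c ∈ C.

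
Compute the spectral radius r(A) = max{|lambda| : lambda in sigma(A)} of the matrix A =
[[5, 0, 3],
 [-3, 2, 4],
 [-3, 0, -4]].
r(A) = (1 + sqrt(45))/2 ≈ 3.8541

The eigenvalues of A are the roots of its characteristic polynomial. With M = A (coefficients from the trace, the sum of principal 2x2 minors, and det A):
  p(λ) = det(λ I - M) = λ^3 - 3λ^2 - 9λ + 22.
By the rational root theorem any rational root is an integer divisor of 22. Testing λ = 2: p(2) = 8 - 12 - 18 + 22 = 0, so λ = 2 is a root. Dividing out (λ - 2) leaves p(λ) = (λ - 2)(λ^2 - λ - 11). For λ^2 - λ - 11 the discriminant is 45. It is nonnegative but not a perfect square, so the roots are real and irrational: λ = (1 ± sqrt(45))/2 ≈ 3.8541, -2.8541.
Thus the eigenvalues (to 4 decimals) are 3.8541 (modulus 3.8541); -2.8541 (modulus 2.8541); 2 (modulus 2). The spectral radius is the largest modulus: r(A) = (1 + sqrt(45))/2 ≈ 3.8541. (Cross-check: r(A) ≤ ||A||_2 ≈ 7.5536; equality holds whenever A is normal, though it can also hold for some non-normal A.)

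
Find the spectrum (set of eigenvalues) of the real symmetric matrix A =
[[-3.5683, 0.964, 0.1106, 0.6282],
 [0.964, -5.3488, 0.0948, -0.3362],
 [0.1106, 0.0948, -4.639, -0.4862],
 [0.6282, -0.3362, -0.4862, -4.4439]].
sigma(A) ≈ {-6, -5, -4, -3}

A is real symmetric, so its spectrum consists of real eigenvalues. Expanding the characteristic polynomial of the displayed matrix gives
  det(λ I - A) = p(λ) = λ^4 + (18)λ^3 + (119)λ^2 + (342)λ + (360).
Solving p(λ) = 0 yields eigenvalues ≈ -6, -5, -4, -3. (A is shown rounded to 4 decimals, so these recover the underlying integer eigenvalues to within that precision.)
Verification: the trace of A = -18 equals the sum of eigenvalues -18, and det(A) ≈ 359.9993 matches the eigenvalue product 360.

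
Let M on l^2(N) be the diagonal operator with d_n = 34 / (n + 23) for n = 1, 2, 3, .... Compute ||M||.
||M|| = 17/12 (attained at n = 1)

For M diagonal, ||M|| = sup_n |d_n| = sup_n 34/(n + 23). This is positive and strictly decreasing in n, so the supremum is attained at n = 1: d_1 = 34/(1 + 23) = 17/12. Hence ||M|| = 17/12.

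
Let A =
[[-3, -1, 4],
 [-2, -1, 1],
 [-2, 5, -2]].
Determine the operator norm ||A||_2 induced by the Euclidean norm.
||A||_2 ≈ 6.2947 (= sqrt(largest eigenvalue of A^T A))

||A||_2 = sigma_max(A) = sqrt(lambda_max(A^T A)). Form the symmetric matrix M = A^T A =
[[17, -5, -10],
 [-5, 27, -15],
 [-10, -15, 21]].
Its characteristic polynomial (trace, sum of principal 2x2 minors, determinant of M give the coefficients) is
  p(λ) = det(λ I - M) = λ^3 - 65λ^2 + 1033λ - 1089.
No integer candidate from the rational root theorem (±divisors of 1089) is a root, so the roots are irrational. The cubic discriminant is Δ = 187129200 > 0, so there are three distinct real roots. p(1) = -120 and p(2) = 725 have opposite signs, so a root lies in (1, 2); Newton's method refines it to λ ≈ 1.1337. p(24) = 87 and p(25) = -264 have opposite signs, so a root lies in (24, 25); Newton's method refines it to λ ≈ 24.2435. p(39) = -348 and p(40) = 231 have opposite signs, so a root lies in (39, 40); Newton's method refines it to λ ≈ 39.6228. Check (Vieta): the three roots sum to 65, matching tr M = 65.
So the eigenvalues of A^T A are ≈ 1.1337, 24.2435, 39.6228 (all ≥ 0, as they must be for A^T A). The largest is λ_max ≈ 39.6228, hence ||A||_2 = sqrt(λ_max) ≈ 6.2947.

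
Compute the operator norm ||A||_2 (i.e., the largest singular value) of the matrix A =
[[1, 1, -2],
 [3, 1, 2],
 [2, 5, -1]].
||A||_2 ≈ 6.0253 (= sqrt(largest eigenvalue of A^T A))

||A||_2 = sigma_max(A) = sqrt(lambda_max(A^T A)). Form the symmetric matrix M = A^T A =
[[14, 14, 2],
 [14, 27, -5],
 [2, -5, 9]].
Its characteristic polynomial (trace, sum of principal 2x2 minors, determinant of M give the coefficients) is
  p(λ) = det(λ I - M) = λ^3 - 50λ^2 + 522λ - 900.
No integer candidate from the rational root theorem (±divisors of 900) is a root, so the roots are irrational. The cubic discriminant is Δ = 63213408 > 0, so there are three distinct real roots. p(2) = -48 and p(3) = 243 have opposite signs, so a root lies in (2, 3); Newton's method refines it to λ ≈ 2.1465. p(11) = 123 and p(12) = -108 have opposite signs, so a root lies in (11, 12); Newton's method refines it to λ ≈ 11.549. p(36) = -252 and p(37) = 617 have opposite signs, so a root lies in (36, 37); Newton's method refines it to λ ≈ 36.3044. Check (Vieta): the three roots sum to 50, matching tr M = 50.
So the eigenvalues of A^T A are ≈ 2.1465, 11.549, 36.3044 (all ≥ 0, as they must be for A^T A). The largest is λ_max ≈ 36.3044, hence ||A||_2 = sqrt(λ_max) ≈ 6.0253.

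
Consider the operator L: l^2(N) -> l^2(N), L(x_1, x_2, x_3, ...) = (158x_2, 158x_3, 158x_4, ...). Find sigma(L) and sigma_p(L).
sigma(L) = closed disk {z in C : |z| ≤ 158}; sigma_p(L) = open disk {z in C : |z| < 158}

Note L = 158·V where V is the unit left shift (V x)_k = x_{k+1}; so sigma(L) = 158·sigma(V) and ||L|| = 158||V||. ||L x||^2 = 24964sum_{k≥2} |x_k|^2 ≤ 24964||x||^2, with equality on {x : x_1 = 0}, so ||L|| = 158. For any lambda with |lambda| < 158, set r = lambda/158 (|r| < 1); the vector x = (1, r, r^2, ...) is in l^2 and satisfies L x = 158(r, r^2, ...) = lambda x, so lambda is an eigenvalue. On the boundary |lambda| = 158 the geometric series diverges, so no l^2 eigenvector exists, but these lambda lie in the approximate point spectrum. Hence sigma(L) is the closed disk of radius 158 and sigma_p(L) is the open disk.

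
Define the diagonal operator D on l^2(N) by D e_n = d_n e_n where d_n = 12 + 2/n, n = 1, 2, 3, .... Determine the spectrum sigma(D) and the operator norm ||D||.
sigma(D) = {12 + 2/n : n ≥ 1} ∪ {12}; ||D|| = 14

A bounded diagonal operator on l^2 with diagonal entries d_n has spectrum equal to the closure of {d_n : n ≥ 1}: every d_n is an eigenvalue (with eigenvector e_n), so {d_n} ⊂ sigma(D); the spectrum is closed, so its closure is too; and for lambda not in the closure, (D - lambda I) has bounded inverse (the diagonal entries 1/(d_n - lambda) are bounded). For our sequence d_n = 12 + 2/n, n = 1, 2, 3, ...:
  - {d_n} = {12 + 2/n : n ≥ 1}; the only limit point is 12
  - closure = {12 + 2/n : n ≥ 1} ∪ {12}
For the norm: a diagonal operator has ||D|| = sup_n |d_n|. Here d_n = 12 + 2/n is positive and decreasing, so sup_n |d_n| = d_1 = 12 + 2 = 14. So ||D|| = 14.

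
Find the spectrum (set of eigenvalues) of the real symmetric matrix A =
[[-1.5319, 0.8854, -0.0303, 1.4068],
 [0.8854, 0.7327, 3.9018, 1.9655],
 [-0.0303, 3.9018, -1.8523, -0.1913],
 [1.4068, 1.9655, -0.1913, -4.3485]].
sigma(A) ≈ {-6, -4, -1, 4}

A is real symmetric, so its spectrum consists of real eigenvalues. Expanding the characteristic polynomial of the displayed matrix gives
  det(λ I - A) = p(λ) = λ^4 + (7)λ^3 + (-10)λ^2 + (-111.9984)λ + (-96).
Solving p(λ) = 0 yields eigenvalues ≈ -6, -4, -1, 4. (A is shown rounded to 4 decimals, so these recover the underlying integer eigenvalues to within that precision.)
Verification: the trace of A = -7 equals the sum of eigenvalues -7, and det(A) ≈ -95.9990 matches the eigenvalue product -96.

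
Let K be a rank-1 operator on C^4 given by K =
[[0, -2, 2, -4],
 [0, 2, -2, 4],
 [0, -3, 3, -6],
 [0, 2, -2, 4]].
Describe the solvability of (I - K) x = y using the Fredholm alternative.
(I - K) is invertible (det(I - K) = -8 ≠ 0), so for every y in C^4 the equation (I - K) x = y has a unique solution.

K has rank 1, so it is an outer product K = u v^T: every row of K is a multiple of one row vector. Reading off the entries, u = (2, -2, 3, -2) and v = (0, -1, 1, -2) (row i of K equals u_i·v^T). A rank-one matrix u v^T satisfies K u = u (v·u) and kills the (3)-dimensional subspace v^⊥, so its characteristic polynomial is lambda^3 (lambda - v·u) with v·u = tr K = 9. Hence the eigenvalues of I - K are 1 (multiplicity 3) and 1 - (9) = -8, so det(I - K) = -8. (Direct check: I - K =
[[1, 2, -2, 4],
 [0, -1, 2, -4],
 [0, 3, -2, 6],
 [0, -2, 2, -3]]
has determinant -8.) The finite-dimensional Fredholm alternative says: either (I - K) is invertible, or ker(I - K) ≠ {0} and then range(I - K) = ker((I - K)^*)^⊥, with dim ker(I - K) = dim ker((I - K)^*). Since det(I - K) ≠ 0, 1 is not an eigenvalue of K and ker(I - K) = {0}, so we are in the first case: for every y there is a unique x = (I - K)^(-1) y. Explicitly, by the Sherman–Morrison formula, (I - u v^T)^(-1) = I + u v^T/(1 - v·u), i.e. (I - K)^(-1) = I + K/(-8).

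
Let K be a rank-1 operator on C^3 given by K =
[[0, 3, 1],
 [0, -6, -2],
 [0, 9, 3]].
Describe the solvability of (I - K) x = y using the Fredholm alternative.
(I - K) is invertible (det(I - K) = 4 ≠ 0), so for every y in C^3 the equation (I - K) x = y has a unique solution.

K has rank 1, so it is an outer product K = u v^T: every row of K is a multiple of one row vector. Reading off the entries, u = (-1, 2, -3) and v = (0, -3, -1) (row i of K equals u_i·v^T). A rank-one matrix u v^T satisfies K u = u (v·u) and kills the (2)-dimensional subspace v^⊥, so its characteristic polynomial is lambda^2 (lambda - v·u) with v·u = tr K = -3. Hence the eigenvalues of I - K are 1 (multiplicity 2) and 1 - (-3) = 4, so det(I - K) = 4. (Direct check: I - K =
[[1, -3, -1],
 [0, 7, 2],
 [0, -9, -2]]
has determinant 4.) The finite-dimensional Fredholm alternative says: either (I - K) is invertible, or ker(I - K) ≠ {0} and then range(I - K) = ker((I - K)^*)^⊥, with dim ker(I - K) = dim ker((I - K)^*). Since det(I - K) ≠ 0, 1 is not an eigenvalue of K and ker(I - K) = {0}, so we are in the first case: for every y there is a unique x = (I - K)^(-1) y. Explicitly, by the Sherman–Morrison formula, (I - u v^T)^(-1) = I + u v^T/(1 - v·u), i.e. (I - K)^(-1) = I + K/(4).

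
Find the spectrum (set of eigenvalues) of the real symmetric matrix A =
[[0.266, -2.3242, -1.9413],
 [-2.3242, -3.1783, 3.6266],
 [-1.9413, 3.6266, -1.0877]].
sigma(A) ≈ {-6, -2, 4}

A is real symmetric, so its spectrum consists of real eigenvalues. Expanding the characteristic polynomial of the displayed matrix gives
  det(λ I - A) = p(λ) = λ^3 + (4)λ^2 + (-20)λ + (-48).
Solving p(λ) = 0 yields eigenvalues ≈ -6, -2, 4. (A is shown rounded to 4 decimals, so these recover the underlying integer eigenvalues to within that precision.)
Verification: the trace of A = -4 equals the sum of eigenvalues -4, and det(A) ≈ 48.0008 matches the eigenvalue product 48.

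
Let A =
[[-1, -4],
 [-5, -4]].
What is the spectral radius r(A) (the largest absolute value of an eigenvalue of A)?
r(A) = (5 + sqrt(89))/2 ≈ 7.217

The eigenvalues of A are the roots of its characteristic polynomial. With M = A (coefficients from the trace and determinant):
  p(λ) = det(λ I - M) = λ^2 + 5λ - 16.
For λ^2 + 5λ - 16 the discriminant is 89. It is nonnegative but not a perfect square, so the roots are real and irrational: λ = (-5 ± sqrt(89))/2 ≈ 2.217, -7.217.
Thus the eigenvalues (to 4 decimals) are 2.217 (modulus 2.217); -7.217 (modulus 7.217). The spectral radius is the largest modulus: r(A) = (5 + sqrt(89))/2 ≈ 7.217. (Cross-check: r(A) ≤ ||A||_2 ≈ 7.2929; equality holds whenever A is normal, though it can also hold for some non-normal A.)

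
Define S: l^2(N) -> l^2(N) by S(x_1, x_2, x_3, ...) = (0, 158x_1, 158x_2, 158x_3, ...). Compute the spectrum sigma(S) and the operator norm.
sigma(S) = closed disk {z in C : |z| ≤ 158}; ||S|| = 158

Note S = 158·U where U is the unit right shift (U x)_k = x_{k-1} (with x_0 := 0); so ||S|| = 158||U|| and sigma(S) = 158·sigma(U). ||S x||^2 = sum_{k≥1} |158x_k|^2 = 24964||x||^2, so ||S|| = 158 and sigma(S) ⊂ {|z| ≤ 158}. For any |lambda| < 158, the equation (S - lambda I) x = 0 forces x_1 = 0, then 158x_k = lambda x_{k+1} ⇒ x = 0, so S has no eigenvalues. But (S - lambda I) is not surjective for |lambda| < 158: solving (S - lambda I) x = e_1 would require x_n proportional to (lambda/158)^(-n), which is not in l^2. So every |lambda| < 158 lies in the residual spectrum. The boundary |lambda| = 158 is in the approximate point spectrum (the spectrum is closed). Hence sigma(S) is the closed disk of radius 158.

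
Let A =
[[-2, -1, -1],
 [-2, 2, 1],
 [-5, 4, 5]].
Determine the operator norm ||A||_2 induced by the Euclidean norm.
||A||_2 ≈ 8.6109 (= sqrt(largest eigenvalue of A^T A))

||A||_2 = sigma_max(A) = sqrt(lambda_max(A^T A)). Form the symmetric matrix M = A^T A =
[[33, -22, -25],
 [-22, 21, 23],
 [-25, 23, 27]].
Its characteristic polynomial (trace, sum of principal 2x2 minors, determinant of M give the coefficients) is
  p(λ) = det(λ I - M) = λ^3 - 81λ^2 + 513λ - 361.
No integer candidate from the rational root theorem (±divisors of 361) is a root, so the roots are irrational. The cubic discriminant is Δ = 685720944 > 0, so there are three distinct real roots. p(0) = -361 and p(1) = 72 have opposite signs, so a root lies in (0, 1); Newton's method refines it to λ ≈ 0.805. p(6) = 17 and p(7) = -396 have opposite signs, so a root lies in (6, 7); Newton's method refines it to λ ≈ 6.048. p(74) = -731 and p(75) = 4364 have opposite signs, so a root lies in (74, 75); Newton's method refines it to λ ≈ 74.147. Check (Vieta): the three roots sum to 81, matching tr M = 81.
So the eigenvalues of A^T A are ≈ 0.805, 6.048, 74.147 (all ≥ 0, as they must be for A^T A). The largest is λ_max ≈ 74.147, hence ||A||_2 = sqrt(λ_max) ≈ 8.6109.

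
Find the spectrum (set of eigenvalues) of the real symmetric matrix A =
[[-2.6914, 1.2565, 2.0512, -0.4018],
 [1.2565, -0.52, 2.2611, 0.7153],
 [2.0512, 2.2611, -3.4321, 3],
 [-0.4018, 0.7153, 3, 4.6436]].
sigma(A) ≈ {-6, -3, 1, 6}

A is real symmetric, so its spectrum consists of real eigenvalues. Expanding the characteristic polynomial of the displayed matrix gives
  det(λ I - A) = p(λ) = λ^4 + (2)λ^3 + (-39)λ^2 + (-71.9972)λ + (107.9988).
Solving p(λ) = 0 yields eigenvalues ≈ -6, -3, 1, 6. (A is shown rounded to 4 decimals, so these recover the underlying integer eigenvalues to within that precision.)
Verification: the trace of A = -2 equals the sum of eigenvalues -2, and det(A) ≈ 107.9988 matches the eigenvalue product 108.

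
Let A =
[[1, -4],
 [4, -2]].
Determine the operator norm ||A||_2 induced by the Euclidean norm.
||A||_2 = sqrt((37 + sqrt(585))/2) ≈ 5.5311 (= sqrt(largest eigenvalue of A^T A))

||A||_2 = sigma_max(A) = sqrt(lambda_max(A^T A)). Form the symmetric matrix M = A^T A =
[[17, -12],
 [-12, 20]].
Its characteristic polynomial (trace, determinant of M give the coefficients) is
  p(λ) = det(λ I - M) = λ^2 - 37λ + 196.
For λ^2 - 37λ + 196 the discriminant is 585. It is nonnegative but not a perfect square, so the roots are real and irrational: λ = (37 ± sqrt(585))/2 ≈ 30.5934, 6.4066.
So the eigenvalues of A^T A are ≈ 6.4066, 30.5934 (all ≥ 0, as they must be for A^T A). The largest is λ_max = (37 + sqrt(585))/2 ≈ 30.5934, hence ||A||_2 = sqrt(λ_max) = sqrt((37 + sqrt(585))/2) ≈ 5.5311.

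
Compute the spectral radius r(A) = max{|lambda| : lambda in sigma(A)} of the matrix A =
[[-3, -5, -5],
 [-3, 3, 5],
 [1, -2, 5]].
r(A) ≈ 6.2476

The eigenvalues of A are the roots of its characteristic polynomial. With M = A (coefficients from the trace, the sum of principal 2x2 minors, and det A):
  p(λ) = det(λ I - M) = λ^3 - 5λ^2 - 9λ + 190.
No integer candidate from the rational root theorem (±divisors of 190) is a root, so the roots are irrational. The cubic discriminant is Δ = -720859 < 0, so there is one real root and a complex-conjugate pair. p(-5) = -15 and p(-4) = 82 have opposite signs, so a root lies in (-5, -4); Newton's method refines it to λ ≈ -4.8677. Dividing out (λ - (-4.8677)) leaves approximately λ^2 - 9.8677λ + 39.0329. For λ^2 - 9.8677λ + 39.0329 the discriminant is -58.7602. It is negative, so the remaining roots are the complex-conjugate pair λ ≈ 4.9338 ± 3.8328i. Their product equals the constant term, so |λ|^2 ≈ 39.0329 and |λ| ≈ 6.2476.
Thus the eigenvalues (to 4 decimals) are -4.8677 (modulus 4.8677); 4.9338 ± 3.8328i (modulus 6.2476). The spectral radius is the largest modulus: r(A) ≈ 6.2476. (Cross-check: r(A) ≤ ||A||_2 ≈ 9.6068; equality holds whenever A is normal, though it can also hold for some non-normal A.)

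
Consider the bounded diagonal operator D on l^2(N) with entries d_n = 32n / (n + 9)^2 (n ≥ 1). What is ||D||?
||D|| = 8/9 (attained at n = 9)

For D diagonal, ||D|| = sup_n |d_n|. Treat f(x) = 32x / (x + 9)^2 for real x > 0. By the quotient rule, f'(x) = 32(9 - x)/(x + 9)^3, which is positive for x < 9 and negative for x > 9. So f has a unique maximum at x = 9, and since 9 is a positive integer, the supremum over n ≥ 1 is attained at n = 9: d_9 = 32·9/(9 + 9)^2 = 32·9/324 = 8/9. Hence ||D|| = 8/9.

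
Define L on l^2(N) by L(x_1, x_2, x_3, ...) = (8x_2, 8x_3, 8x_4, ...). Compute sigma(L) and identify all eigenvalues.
sigma(L) = closed disk {z in C : |z| ≤ 8}; sigma_p(L) = open disk {z in C : |z| < 8}

Note L = 8·V where V is the unit left shift (V x)_k = x_{k+1}; so sigma(L) = 8·sigma(V) and ||L|| = 8||V||. ||L x||^2 = 64sum_{k≥2} |x_k|^2 ≤ 64||x||^2, with equality on {x : x_1 = 0}, so ||L|| = 8. For any lambda with |lambda| < 8, set r = lambda/8 (|r| < 1); the vector x = (1, r, r^2, ...) is in l^2 and satisfies L x = 8(r, r^2, ...) = lambda x, so lambda is an eigenvalue. On the boundary |lambda| = 8 the geometric series diverges, so no l^2 eigenvector exists, but these lambda lie in the approximate point spectrum. Hence sigma(L) is the closed disk of radius 8 and sigma_p(L) is the open disk.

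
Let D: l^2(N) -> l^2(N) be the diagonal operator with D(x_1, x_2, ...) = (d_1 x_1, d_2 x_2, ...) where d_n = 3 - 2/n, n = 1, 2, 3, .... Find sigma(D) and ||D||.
sigma(D) = {3 - 2/n : n ≥ 1} ∪ {3}; ||D|| = 3

A bounded diagonal operator on l^2 with diagonal entries d_n has spectrum equal to the closure of {d_n : n ≥ 1}: every d_n is an eigenvalue (with eigenvector e_n), so {d_n} ⊂ sigma(D); the spectrum is closed, so its closure is too; and for lambda not in the closure, (D - lambda I) has bounded inverse (the diagonal entries 1/(d_n - lambda) are bounded). For our sequence d_n = 3 - 2/n, n = 1, 2, 3, ...:
  - {d_n} = {3 - 2/n : n ≥ 1}; the only limit point is 3
  - closure = {3 - 2/n : n ≥ 1} ∪ {3}
For the norm: a diagonal operator has ||D|| = sup_n |d_n|. Here d_n = 3 - 2/n increases monotonically from d_1 = 1 toward 3, with all terms in [1, 3); so sup_n |d_n| = 3 (the supremum is the limit, not attained). So ||D|| = 3.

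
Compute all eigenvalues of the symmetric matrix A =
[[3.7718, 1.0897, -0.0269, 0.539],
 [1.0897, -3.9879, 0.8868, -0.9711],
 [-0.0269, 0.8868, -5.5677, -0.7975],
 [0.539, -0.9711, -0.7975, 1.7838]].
sigma(A) ≈ {-6, -4, 2, 4}

A is real symmetric, so its spectrum consists of real eigenvalues. Expanding the characteristic polynomial of the displayed matrix gives
  det(λ I - A) = p(λ) = λ^4 + (4)λ^3 + (-28)λ^2 + (-63.9989)λ + (191.9978).
Solving p(λ) = 0 yields eigenvalues ≈ -6, -4, 2, 4. (A is shown rounded to 4 decimals, so these recover the underlying integer eigenvalues to within that precision.)
Verification: the trace of A = -4 equals the sum of eigenvalues -4, and det(A) ≈ 191.9978 matches the eigenvalue product 192.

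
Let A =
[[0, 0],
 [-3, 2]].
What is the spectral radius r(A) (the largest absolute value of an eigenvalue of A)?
r(A) = 2

The eigenvalues of A are the roots of its characteristic polynomial. With M = A (coefficients from the trace and determinant):
  p(λ) = det(λ I - M) = λ^2 - 2λ.
For λ^2 - 2λ the discriminant is 4. It is a perfect square (2^2), so the roots are rational: λ = (2 ± 2)/2 = 2, 0.
Thus the eigenvalues (to 4 decimals) are 2 (modulus 2); 0 (modulus 0). The spectral radius is the largest modulus: r(A) = 2. (Cross-check: r(A) ≤ ||A||_2 ≈ 3.6056; equality holds whenever A is normal, though it can also hold for some non-normal A.)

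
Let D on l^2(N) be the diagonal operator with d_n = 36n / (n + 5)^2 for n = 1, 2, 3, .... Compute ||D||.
||D|| = 9/5 (attained at n = 5)

For D diagonal, ||D|| = sup_n |d_n|. Treat f(x) = 36x / (x + 5)^2 for real x > 0. By the quotient rule, f'(x) = 36(5 - x)/(x + 5)^3, which is positive for x < 5 and negative for x > 5. So f has a unique maximum at x = 5, and since 5 is a positive integer, the supremum over n ≥ 1 is attained at n = 5: d_5 = 36·5/(5 + 5)^2 = 36·5/100 = 9/5. Hence ||D|| = 9/5.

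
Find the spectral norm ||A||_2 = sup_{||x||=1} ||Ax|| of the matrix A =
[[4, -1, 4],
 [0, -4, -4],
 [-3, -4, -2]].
||A||_2 ≈ 8.1412 (= sqrt(largest eigenvalue of A^T A))

||A||_2 = sigma_max(A) = sqrt(lambda_max(A^T A)). Form the symmetric matrix M = A^T A =
[[25, 8, 22],
 [8, 33, 20],
 [22, 20, 36]].
Its characteristic polynomial (trace, sum of principal 2x2 minors, determinant of M give the coefficients) is
  p(λ) = det(λ I - M) = λ^3 - 94λ^2 + 1965λ - 8464.
No integer candidate from the rational root theorem (±divisors of 8464) is a root, so the roots are irrational. The cubic discriminant is Δ = 1854980624 > 0, so there are three distinct real roots. p(5) = -864 and p(6) = 158 have opposite signs, so a root lies in (5, 6); Newton's method refines it to λ ≈ 5.835. p(21) = 608 and p(22) = -82 have opposite signs, so a root lies in (21, 22); Newton's method refines it to λ ≈ 21.8854. p(66) = -742 and p(67) = 1988 have opposite signs, so a root lies in (66, 67); Newton's method refines it to λ ≈ 66.2796. Check (Vieta): the three roots sum to 94, matching tr M = 94.
So the eigenvalues of A^T A are ≈ 5.835, 21.8854, 66.2796 (all ≥ 0, as they must be for A^T A). The largest is λ_max ≈ 66.2796, hence ||A||_2 = sqrt(λ_max) ≈ 8.1412.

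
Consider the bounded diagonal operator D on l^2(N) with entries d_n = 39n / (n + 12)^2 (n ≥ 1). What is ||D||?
||D|| = 13/16 (attained at n = 12)

For D diagonal, ||D|| = sup_n |d_n|. Treat f(x) = 39x / (x + 12)^2 for real x > 0. By the quotient rule, f'(x) = 39(12 - x)/(x + 12)^3, which is positive for x < 12 and negative for x > 12. So f has a unique maximum at x = 12, and since 12 is a positive integer, the supremum over n ≥ 1 is attained at n = 12: d_12 = 39·12/(12 + 12)^2 = 39·12/576 = 13/16. Hence ||D|| = 13/16.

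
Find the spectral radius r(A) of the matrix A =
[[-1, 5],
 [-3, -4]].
r(A) = sqrt(19) ≈ 4.3589

The eigenvalues of A are the roots of its characteristic polynomial. With M = A (coefficients from the trace and determinant):
  p(λ) = det(λ I - M) = λ^2 + 5λ + 19.
For λ^2 + 5λ + 19 the discriminant is -51. It is negative, so the roots are the complex-conjugate pair λ = -5/2 ± (sqrt(51)/2) i ≈ -2.5 ± 3.5707i. For a conjugate pair the product of the roots equals the constant term, so |λ|^2 = 19 and |λ| = sqrt(19) ≈ 4.3589.
Thus the eigenvalues (to 4 decimals) are -2.5 ± 3.5707i (modulus 4.3589). The spectral radius is the largest modulus: r(A) = sqrt(19) ≈ 4.3589. (Cross-check: r(A) ≤ ||A||_2 ≈ 6.5198; equality holds whenever A is normal, though it can also hold for some non-normal A.)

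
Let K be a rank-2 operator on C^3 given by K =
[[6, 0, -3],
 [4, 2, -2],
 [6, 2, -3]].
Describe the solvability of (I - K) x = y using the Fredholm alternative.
(I - K) is invertible (det(I - K) = 6 ≠ 0), so for every y in C^3 the equation (I - K) x = y has a unique solution.

K has rank 2 and factors as K = U V^T = u1 v1^T + u2 v2^T with u1 = (-3, -2, -3), v1 = (-2, -1, 1), u2 = (-3, 0, -1), v2 = (0, 1, 0) (multiplying out reproduces the displayed K). The nonzero eigenvalues of U V^T coincide with those of the 2 x 2 matrix G = V^T U = [[v1·u1, v1·u2], [v2·u1, v2·u2]] = [[5, 5], [-2, 0]], and by the Sylvester determinant identity det(I_3 - U V^T) = det(I_2 - V^T U) = det([[-4, -5], [2, 1]]) = (-4)(1) - (-5)(2) = 6. (Direct check: I - K =
[[-5, 0, 3],
 [-4, -1, 2],
 [-6, -2, 4]]
has determinant 6.) The finite-dimensional Fredholm alternative says: either (I - K) is invertible, or ker(I - K) ≠ {0} and then range(I - K) = ker((I - K)^*)^⊥, with dim ker(I - K) = dim ker((I - K)^*). Since det(I - K) ≠ 0, 1 is not an eigenvalue of K and ker(I - K) = {0}, so we are in the first case: for every y there is a unique x = (I - K)^(-1) y. (Explicitly, by the Woodbury identity, (I - U V^T)^(-1) = I + U (I_2 - G)^(-1) V^T.)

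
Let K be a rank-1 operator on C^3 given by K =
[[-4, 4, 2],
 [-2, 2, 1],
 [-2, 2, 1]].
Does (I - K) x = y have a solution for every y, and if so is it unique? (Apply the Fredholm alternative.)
(I - K) is invertible (det(I - K) = 2 ≠ 0), so for every y in C^3 the equation (I - K) x = y has a unique solution.

K has rank 1, so it is an outer product K = u v^T: every row of K is a multiple of one row vector. Reading off the entries, u = (-2, -1, -1) and v = (2, -2, -1) (row i of K equals u_i·v^T). A rank-one matrix u v^T satisfies K u = u (v·u) and kills the (2)-dimensional subspace v^⊥, so its characteristic polynomial is lambda^2 (lambda - v·u) with v·u = tr K = -1. Hence the eigenvalues of I - K are 1 (multiplicity 2) and 1 - (-1) = 2, so det(I - K) = 2. (Direct check: I - K =
[[5, -4, -2],
 [2, -1, -1],
 [2, -2, 0]]
has determinant 2.) The finite-dimensional Fredholm alternative says: either (I - K) is invertible, or ker(I - K) ≠ {0} and then range(I - K) = ker((I - K)^*)^⊥, with dim ker(I - K) = dim ker((I - K)^*). Since det(I - K) ≠ 0, 1 is not an eigenvalue of K and ker(I - K) = {0}, so we are in the first case: for every y there is a unique x = (I - K)^(-1) y. Explicitly, by the Sherman–Morrison formula, (I - u v^T)^(-1) = I + u v^T/(1 - v·u), i.e. (I - K)^(-1) = I + K/(2).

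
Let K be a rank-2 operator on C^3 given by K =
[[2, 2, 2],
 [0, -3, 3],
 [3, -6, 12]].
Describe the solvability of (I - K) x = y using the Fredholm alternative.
(I - K) is invertible (det(I - K) = -16 ≠ 0), so for every y in C^3 the equation (I - K) x = y has a unique solution.

K has rank 2 and factors as K = U V^T = u1 v1^T + u2 v2^T with u1 = (-2, 0, -3), v1 = (-1, -1, -1), u2 = (0, 1, 3), v2 = (0, -3, 3) (multiplying out reproduces the displayed K). The nonzero eigenvalues of U V^T coincide with those of the 2 x 2 matrix G = V^T U = [[v1·u1, v1·u2], [v2·u1, v2·u2]] = [[5, -4], [-9, 6]], and by the Sylvester determinant identity det(I_3 - U V^T) = det(I_2 - V^T U) = det([[-4, 4], [9, -5]]) = (-4)(-5) - (4)(9) = -16. (Direct check: I - K =
[[-1, -2, -2],
 [0, 4, -3],
 [-3, 6, -11]]
has determinant -16.) The finite-dimensional Fredholm alternative says: either (I - K) is invertible, or ker(I - K) ≠ {0} and then range(I - K) = ker((I - K)^*)^⊥, with dim ker(I - K) = dim ker((I - K)^*). Since det(I - K) ≠ 0, 1 is not an eigenvalue of K and ker(I - K) = {0}, so we are in the first case: for every y there is a unique x = (I - K)^(-1) y. (Explicitly, by the Woodbury identity, (I - U V^T)^(-1) = I + U (I_2 - G)^(-1) V^T.)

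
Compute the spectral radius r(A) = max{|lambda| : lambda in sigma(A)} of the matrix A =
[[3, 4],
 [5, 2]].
r(A) = 7

The eigenvalues of A are the roots of its characteristic polynomial. With M = A (coefficients from the trace and determinant):
  p(λ) = det(λ I - M) = λ^2 - 5λ - 14.
For λ^2 - 5λ - 14 the discriminant is 81. It is a perfect square (9^2), so the roots are rational: λ = (5 ± 9)/2 = 7, -2.
Thus the eigenvalues (to 4 decimals) are 7 (modulus 7); -2 (modulus 2). The spectral radius is the largest modulus: r(A) = 7. (Cross-check: r(A) ≤ ||A||_2 ≈ 7.0772; equality holds whenever A is normal, though it can also hold for some non-normal A.)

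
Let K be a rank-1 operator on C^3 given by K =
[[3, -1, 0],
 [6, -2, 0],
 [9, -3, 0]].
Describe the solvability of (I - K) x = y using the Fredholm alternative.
(I - K) is singular (det(I - K) = 0, i.e. 1 ∈ sigma(K)). (I - K) x = y is solvable iff y ⊥ ker((I - K)^*) = span{(3, -1, 0)}, i.e. iff 3y_1 - y_2 = 0. When solvable, the solutions are x = y + c·(1, 2, 3), c arbitrary (ker(I - K) = span{(1, 2, 3)}, dimension 1).

K has rank 1, so it is an outer product K = u v^T: every row of K is a multiple of one row vector. Reading off the entries, u = (1, 2, 3) and v = (3, -1, 0) (row i of K equals u_i·v^T). A rank-one matrix u v^T satisfies K u = u (v·u) and kills the (2)-dimensional subspace v^⊥, so its characteristic polynomial is lambda^2 (lambda - v·u) with v·u = tr K = 1. Hence the eigenvalues of I - K are 1 (multiplicity 2) and 1 - (1) = 0, so det(I - K) = 0. (Direct check: I - K =
[[-2, 1, 0],
 [-6, 3, 0],
 [-9, 3, 1]]
has determinant 0.) So 1 is an eigenvalue of K and (I - K) is not invertible. The finite-dimensional Fredholm alternative says: either (I - K) is invertible, or ker(I - K) ≠ {0} and then range(I - K) = ker((I - K)^*)^⊥, with dim ker(I - K) = dim ker((I - K)^*). We are in the second case, so we need both kernels. Kernel of I - K: (I - K) u = u - u (v·u) = u - u = 0, so ker(I - K) = span{u} = span{(1, 2, 3)} (it is exactly 1-dimensional because rank(I - K) = 2). Kernel of the adjoint: K is real, so (I - K)^* = I - K^T = I - v u^T, and (I - v u^T) v = v - v (u·v) = 0; hence ker((I - K)^*) = span{v} = span{(3, -1, 0)}. Therefore (I - K) x = y is solvable iff <y, v> = 0, i.e. iff 3y_1 - y_2 = 0. When this holds, K y = u (v·y) = 0, so (I - K) y = y and x = y is a particular solution; the full solution set is the line x = y + c·u = y + c·(1, 2, 3), c ∈ C.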